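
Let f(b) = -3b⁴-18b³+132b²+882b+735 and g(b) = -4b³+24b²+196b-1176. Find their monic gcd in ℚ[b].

b²-49

Repeated division with remainder:
  -3b⁴-18b³+132b²+882b+735 = ((3/4)b+9)(-4b³+24b²+196b-1176) + (-231b²+11319)
  -4b³+24b²+196b-1176 = ((4/231)b-8/77)(-231b²+11319) + (0)
Last nonzero remainder: -231b²+11319. Dividing through by -231 gives the monic gcd b²-49.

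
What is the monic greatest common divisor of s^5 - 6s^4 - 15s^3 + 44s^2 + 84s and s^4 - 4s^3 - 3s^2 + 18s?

s^3 - s^2 - 6s

Apply the Euclidean algorithm:
  s^5 - 6s^4 - 15s^3 + 44s^2 + 84s = (s - 2)(s^4 - 4s^3 - 3s^2 + 18s) + (-20s^3 + 20s^2 + 120s)
  s^4 - 4s^3 - 3s^2 + 18s = (-(1/20)s + 3/20)(-20s^3 + 20s^2 + 120s) + (0)
Last nonzero remainder: -20s^3 + 20s^2 + 120s. Dividing through by -20 gives the monic gcd s^3 - s^2 - 6s.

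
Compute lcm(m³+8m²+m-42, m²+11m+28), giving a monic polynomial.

m⁴+12m³+33m²-38m-168

Euclidean algorithm in ℚ[m]:
  m³+8m²+m-42 = (m-3)(m²+11m+28) + (6m+42)
  m²+11m+28 = ((1/6)m+2/3)(6m+42) + (0)
Last nonzero remainder: 6m+42. Dividing through by 6 gives the monic gcd m+7.
Then lcm(f, g) = f·g / gcd(f, g); expanding and making the result monic gives the answer.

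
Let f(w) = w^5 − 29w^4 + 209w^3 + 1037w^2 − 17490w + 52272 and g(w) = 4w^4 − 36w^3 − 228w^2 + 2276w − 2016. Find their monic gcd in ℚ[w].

w^2 − w − 72

Repeated division with remainder:
  w^5 − 29w^4 + 209w^3 + 1037w^2 − 17490w + 52272 = ((1/4)w − 5)(4w^4 − 36w^3 − 228w^2 + 2276w − 2016) + (86w^3 − 672w^2 − 5606w + 42192)
  4w^4 − 36w^3 − 228w^2 + 2276w − 2016 = ((2/43)w − 102/1849)(86w^3 − 672w^2 − 5606w + 42192) + (−(8000/1849)w^2 + (8000/1849)w + 576000/1849)
  86w^3 − 672w^2 − 5606w + 42192 = (−(79507/4000)w + 541757/4000)(−(8000/1849)w^2 + (8000/1849)w + 576000/1849) + (0)
Last nonzero remainder: −(8000/1849)w^2 + (8000/1849)w + 576000/1849. Dividing through by −8000/1849 gives the monic gcd w^2 − w − 72.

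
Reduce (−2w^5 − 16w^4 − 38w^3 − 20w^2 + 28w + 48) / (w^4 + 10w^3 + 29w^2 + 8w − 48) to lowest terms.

(−2w^2 − 4w − 4)/(w + 4)

Apply the Euclidean algorithm:
  −2w^5 − 16w^4 − 38w^3 − 20w^2 + 28w + 48 = (−2w + 4)(w^4 + 10w^3 + 29w^2 + 8w − 48) + (−20w^3 − 120w^2 − 100w + 240)
  w^4 + 10w^3 + 29w^2 + 8w − 48 = (−(1/20)w − 1/5)(−20w^3 − 120w^2 − 100w + 240) + (0)
Last nonzero remainder: −20w^3 − 120w^2 − 100w + 240. Dividing through by −20 gives the monic gcd w^3 + 6w^2 + 5w − 12.
Cancel w^3 + 6w^2 + 5w − 12 from numerator and denominator to get the reduced form.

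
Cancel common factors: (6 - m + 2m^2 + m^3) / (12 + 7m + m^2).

(2 - m + m^2)/(4 + m)

Euclidean algorithm in ℚ[m]:
  m^3 + 2m^2 - m + 6 = (m - 5)(m^2 + 7m + 12) + (22m + 66)
  m^2 + 7m + 12 = ((1/22)m + 2/11)(22m + 66) + (0)
Last nonzero remainder: 22m + 66. Dividing through by 22 gives the monic gcd m + 3.
Cancel m + 3 from numerator and denominator to get the reduced form.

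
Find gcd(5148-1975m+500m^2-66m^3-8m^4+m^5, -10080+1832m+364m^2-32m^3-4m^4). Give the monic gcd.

Euclidean algorithm in ℚ[m]:
  m^5-8m^4-66m^3+500m^2-1975m+5148 = (-(1/4)m+4)(-4m^4-32m^3+364m^2+1832m-10080) + (153m^3-498m^2-11823m+45468)
  -4m^4-32m^3+364m^2+1832m-10080 = (-(4/153)m-2296/7803)(153m^3-498m^2-11823m+45468) + (-(238336/2601)m^2-(1191680/2601)m+953344/289)
  153m^3-498m^2-11823m+45468 = (-(397953/238336)m+3285063/238336)(-(238336/2601)m^2-(1191680/2601)m+953344/289) + (0)
Last nonzero remainder: -(238336/2601)m^2-(1191680/2601)m+953344/289. Dividing through by -238336/2601 gives the monic gcd m^2+5m-36.

-36+5m+m^2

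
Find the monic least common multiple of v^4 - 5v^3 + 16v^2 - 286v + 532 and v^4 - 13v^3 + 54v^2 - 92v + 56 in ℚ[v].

Repeated division with remainder:
  v^4 - 5v^3 + 16v^2 - 286v + 532 = (v^4 - 13v^3 + 54v^2 - 92v + 56) + (8v^3 - 38v^2 - 194v + 476)
  v^4 - 13v^3 + 54v^2 - 92v + 56 = ((1/8)v - 33/32)(8v^3 - 38v^2 - 194v + 476) + ((625/16)v^2 - (5625/16)v + 4375/8)
  8v^3 - 38v^2 - 194v + 476 = ((128/625)v + 544/625)((625/16)v^2 - (5625/16)v + 4375/8) + (0)
Last nonzero remainder: (625/16)v^2 - (5625/16)v + 4375/8. Dividing through by 625/16 gives the monic gcd v^2 - 9v + 14.
Then lcm(f, g) = f·g / gcd(f, g); expanding and making the result monic gives the answer.

v^6 - 9v^5 + 40v^4 - 370v^3 + 1740v^2 - 3272v + 2128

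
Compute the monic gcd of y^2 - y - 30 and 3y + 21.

1

Repeated division with remainder:
  y^2 - y - 30 = ((1/3)y - 8/3)(3y + 21) + (26)
  3y + 21 = ((3/26)y + 21/26)(26) + (0)
The last nonzero remainder is the constant 26, so the polynomials are coprime and gcd = 1.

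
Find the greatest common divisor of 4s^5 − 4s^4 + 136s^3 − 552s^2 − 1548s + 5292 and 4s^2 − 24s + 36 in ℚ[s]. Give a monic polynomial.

s^2 − 6s + 9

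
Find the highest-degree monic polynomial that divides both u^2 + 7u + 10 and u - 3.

Apply the Euclidean algorithm:
  u^2 + 7u + 10 = (u + 10)(u - 3) + (40)
  u - 3 = ((1/40)u - 3/40)(40) + (0)
The last nonzero remainder is the constant 40, so the polynomials are coprime and gcd = 1.

1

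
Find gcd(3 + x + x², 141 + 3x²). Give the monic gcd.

By polynomial division,
  x² + x + 3 = (1/3)(3x² + 141) + (x - 44)
  3x² + 141 = (3x + 132)(x - 44) + (5949)
  x - 44 = ((1/5949)x - 44/5949)(5949) + (0)
The last nonzero remainder is the constant 5949, so the polynomials are coprime and gcd = 1.

1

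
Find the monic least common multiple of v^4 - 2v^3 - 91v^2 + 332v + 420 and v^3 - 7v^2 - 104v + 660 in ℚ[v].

Euclidean algorithm in ℚ[v]:
  v^4 - 2v^3 - 91v^2 + 332v + 420 = (v + 5)(v^3 - 7v^2 - 104v + 660) + (48v^2 + 192v - 2880)
  v^3 - 7v^2 - 104v + 660 = ((1/48)v - 11/48)(48v^2 + 192v - 2880) + (0)
Last nonzero remainder: 48v^2 + 192v - 2880. Dividing through by 48 gives the monic gcd v^2 + 4v - 60.
Then lcm(f, g) = f·g / gcd(f, g); expanding and making the result monic gives the answer.

v^5 - 13v^4 - 69v^3 + 1333v^2 - 3232v - 4620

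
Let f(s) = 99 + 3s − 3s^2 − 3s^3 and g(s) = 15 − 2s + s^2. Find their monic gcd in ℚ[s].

1

Apply the Euclidean algorithm:
  −3s^3 − 3s^2 + 3s + 99 = (−3s − 9)(s^2 − 2s + 15) + (30s + 234)
  s^2 − 2s + 15 = ((1/30)s − 49/150)(30s + 234) + (2286/25)
  30s + 234 = ((125/381)s + 325/127)(2286/25) + (0)
The last nonzero remainder is the constant 2286/25, so the polynomials are coprime and gcd = 1.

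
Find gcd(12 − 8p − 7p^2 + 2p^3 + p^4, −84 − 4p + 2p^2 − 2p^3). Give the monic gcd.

3 + p

Repeated division with remainder:
  p^4 + 2p^3 − 7p^2 − 8p + 12 = (−(1/2)p − 3/2)(−2p^3 + 2p^2 − 4p − 84) + (−6p^2 − 56p − 114)
  −2p^3 + 2p^2 − 4p − 84 = ((1/3)p − 31/9)(−6p^2 − 56p − 114) + (−(1430/9)p − 1430/3)
  −6p^2 − 56p − 114 = ((27/715)p + 171/715)(−(1430/9)p − 1430/3) + (0)
Last nonzero remainder: −(1430/9)p − 1430/3. Dividing through by −1430/9 gives the monic gcd p + 3.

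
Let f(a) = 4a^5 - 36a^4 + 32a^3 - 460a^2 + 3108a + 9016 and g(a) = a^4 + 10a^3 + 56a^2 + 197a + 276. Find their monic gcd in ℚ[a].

a^2 + 3a + 23

Repeated division with remainder:
  4a^5 - 36a^4 + 32a^3 - 460a^2 + 3108a + 9016 = (4a - 76)(a^4 + 10a^3 + 56a^2 + 197a + 276) + (568a^3 + 3008a^2 + 16976a + 29992)
  a^4 + 10a^3 + 56a^2 + 197a + 276 = ((1/568)a + 167/20164)(568a^3 + 3008a^2 + 16976a + 29992) + ((6050/5041)a^2 + (18150/5041)a + 139150/5041)
  568a^3 + 3008a^2 + 16976a + 29992 = ((1431644/3025)a + 3286732/3025)((6050/5041)a^2 + (18150/5041)a + 139150/5041) + (0)
Last nonzero remainder: (6050/5041)a^2 + (18150/5041)a + 139150/5041. Dividing through by 6050/5041 gives the monic gcd a^2 + 3a + 23.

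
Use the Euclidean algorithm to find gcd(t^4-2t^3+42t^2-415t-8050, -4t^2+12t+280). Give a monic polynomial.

t^2-3t-70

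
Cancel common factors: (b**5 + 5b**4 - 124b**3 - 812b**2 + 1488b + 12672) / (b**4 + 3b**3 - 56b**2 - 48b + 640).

(b**3 + b**2 - 96b - 396)/(b**2 - b - 20)

Repeated division with remainder:
  b**5 + 5b**4 - 124b**3 - 812b**2 + 1488b + 12672 = (b + 2)(b**4 + 3b**3 - 56b**2 - 48b + 640) + (-74b**3 - 652b**2 + 944b + 11392)
  b**4 + 3b**3 - 56b**2 - 48b + 640 = (-(1/74)b + 215/2738)(-74b**3 - 652b**2 + 944b + 11392) + ((10890/1369)b**2 + (43560/1369)b - 348480/1369)
  -74b**3 - 652b**2 + 944b + 11392 = (-(50653/5445)b - 243682/5445)((10890/1369)b**2 + (43560/1369)b - 348480/1369) + (0)
Last nonzero remainder: (10890/1369)b**2 + (43560/1369)b - 348480/1369. Dividing through by 10890/1369 gives the monic gcd b**2 + 4b - 32.
Cancel b**2 + 4b - 32 from numerator and denominator to get the reduced form.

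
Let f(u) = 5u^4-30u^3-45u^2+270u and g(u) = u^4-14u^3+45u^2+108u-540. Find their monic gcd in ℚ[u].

By polynomial division,
  5u^4-30u^3-45u^2+270u = (5)(u^4-14u^3+45u^2+108u-540) + (40u^3-270u^2-270u+2700)
  u^4-14u^3+45u^2+108u-540 = ((1/40)u-29/160)(40u^3-270u^2-270u+2700) + ((45/16)u^2-(135/16)u-405/8)
  40u^3-270u^2-270u+2700 = ((128/9)u-160/3)((45/16)u^2-(135/16)u-405/8) + (0)
Last nonzero remainder: (45/16)u^2-(135/16)u-405/8. Dividing through by 45/16 gives the monic gcd u^2-3u-18.

u^2-3u-18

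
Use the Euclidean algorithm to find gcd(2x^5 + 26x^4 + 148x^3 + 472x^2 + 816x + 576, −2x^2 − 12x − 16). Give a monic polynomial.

x^2 + 6x + 8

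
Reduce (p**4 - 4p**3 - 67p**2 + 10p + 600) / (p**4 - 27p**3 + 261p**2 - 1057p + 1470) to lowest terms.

(p**2 + 9p + 20)/(p**2 - 14p + 49)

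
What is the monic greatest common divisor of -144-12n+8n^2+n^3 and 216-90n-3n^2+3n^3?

Apply the Euclidean algorithm:
  n^3+8n^2-12n-144 = (1/3)(3n^3-3n^2-90n+216) + (9n^2+18n-216)
  3n^3-3n^2-90n+216 = ((1/3)n-1)(9n^2+18n-216) + (0)
Last nonzero remainder: 9n^2+18n-216. Dividing through by 9 gives the monic gcd n^2+2n-24.

-24+2n+n^2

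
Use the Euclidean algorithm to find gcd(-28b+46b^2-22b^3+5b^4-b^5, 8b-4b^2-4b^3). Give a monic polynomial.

-b+b^2

By polynomial division,
  -b^5+5b^4-22b^3+46b^2-28b = ((1/4)b^2-(3/2)b+15/2)(-4b^3-4b^2+8b) + (88b^2-88b)
  -4b^3-4b^2+8b = (-(1/22)b-1/11)(88b^2-88b) + (0)
Last nonzero remainder: 88b^2-88b. Dividing through by 88 gives the monic gcd b^2-b.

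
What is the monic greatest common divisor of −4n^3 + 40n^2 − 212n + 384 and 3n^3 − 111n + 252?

Euclidean algorithm in ℚ[n]:
  −4n^3 + 40n^2 − 212n + 384 = (−4/3)(3n^3 − 111n + 252) + (40n^2 − 360n + 720)
  3n^3 − 111n + 252 = ((3/40)n + 27/40)(40n^2 − 360n + 720) + (78n − 234)
  40n^2 − 360n + 720 = ((20/39)n − 40/13)(78n − 234) + (0)
Last nonzero remainder: 78n − 234. Dividing through by 78 gives the monic gcd n − 3.

n − 3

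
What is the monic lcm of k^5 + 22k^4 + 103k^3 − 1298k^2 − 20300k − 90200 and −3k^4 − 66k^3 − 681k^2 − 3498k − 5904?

k^7 + 33k^6 + 369k^5 + 363k^4 − 32106k^3 − 344652k^2 − 1479400k − 2164800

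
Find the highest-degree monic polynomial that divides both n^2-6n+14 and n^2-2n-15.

Euclidean algorithm in ℚ[n]:
  n^2-6n+14 = (n^2-2n-15) + (-4n+29)
  n^2-2n-15 = (-(1/4)n-21/16)(-4n+29) + (369/16)
  -4n+29 = (-(64/369)n+464/369)(369/16) + (0)
The last nonzero remainder is the constant 369/16, so the polynomials are coprime and gcd = 1.

1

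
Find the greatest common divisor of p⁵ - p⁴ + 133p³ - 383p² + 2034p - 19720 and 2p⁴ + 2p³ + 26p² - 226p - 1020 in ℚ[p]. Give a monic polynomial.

Apply the Euclidean algorithm:
  p⁵ - p⁴ + 133p³ - 383p² + 2034p - 19720 = ((1/2)p - 1)(2p⁴ + 2p³ + 26p² - 226p - 1020) + (122p³ - 244p² + 2318p - 20740)
  2p⁴ + 2p³ + 26p² - 226p - 1020 = ((1/61)p + 3/61)(122p³ - 244p² + 2318p - 20740) + (0)
Last nonzero remainder: 122p³ - 244p² + 2318p - 20740. Dividing through by 122 gives the monic gcd p³ - 2p² + 19p - 170.

p³ - 2p² + 19p - 170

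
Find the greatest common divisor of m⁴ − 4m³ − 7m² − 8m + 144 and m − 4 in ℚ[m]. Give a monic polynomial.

m − 4

Apply the Euclidean algorithm:
  m⁴ − 4m³ − 7m² − 8m + 144 = (m³ − 7m − 36)(m − 4) + (0)
The last nonzero remainder m − 4 is already monic.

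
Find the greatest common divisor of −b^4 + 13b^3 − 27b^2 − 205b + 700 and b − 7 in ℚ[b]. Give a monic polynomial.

By polynomial division,
  −b^4 + 13b^3 − 27b^2 − 205b + 700 = (−b^3 + 6b^2 + 15b − 100)(b − 7) + (0)
The last nonzero remainder b − 7 is already monic.

b − 7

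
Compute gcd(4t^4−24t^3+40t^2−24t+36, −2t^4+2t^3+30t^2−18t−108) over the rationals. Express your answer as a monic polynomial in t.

t^2−6t+9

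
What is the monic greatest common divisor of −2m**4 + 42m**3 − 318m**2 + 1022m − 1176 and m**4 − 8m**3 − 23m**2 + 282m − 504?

Repeated division with remainder:
  −2m**4 + 42m**3 − 318m**2 + 1022m − 1176 = (−2)(m**4 − 8m**3 − 23m**2 + 282m − 504) + (26m**3 − 364m**2 + 1586m − 2184)
  m**4 − 8m**3 − 23m**2 + 282m − 504 = ((1/26)m + 3/13)(26m**3 − 364m**2 + 1586m − 2184) + (0)
Last nonzero remainder: 26m**3 − 364m**2 + 1586m − 2184. Dividing through by 26 gives the monic gcd m**3 − 14m**2 + 61m − 84.

m**3 − 14m**2 + 61m − 84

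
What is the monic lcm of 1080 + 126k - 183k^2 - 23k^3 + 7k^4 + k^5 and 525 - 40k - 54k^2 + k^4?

Repeated division with remainder:
  k^5 + 7k^4 - 23k^3 - 183k^2 + 126k + 1080 = (k + 7)(k^4 - 54k^2 - 40k + 525) + (31k^3 + 235k^2 - 119k - 2595)
  k^4 - 54k^2 - 40k + 525 = ((1/31)k - 235/961)(31k^3 + 235k^2 - 119k - 2595) + ((7020/961)k^2 + (14040/961)k - 105300/961)
  31k^3 + 235k^2 - 119k - 2595 = ((29791/7020)k + 166253/7020)((7020/961)k^2 + (14040/961)k - 105300/961) + (0)
Last nonzero remainder: (7020/961)k^2 + (14040/961)k - 105300/961. Dividing through by 7020/961 gives the monic gcd k^2 + 2k - 15.
Then lcm(f, g) = f·g / gcd(f, g); expanding and making the result monic gives the answer.

-37800 - 6570k + 7233k^2 + 1297k^3 - 382k^4 - 72k^5 + 5k^6 + k^7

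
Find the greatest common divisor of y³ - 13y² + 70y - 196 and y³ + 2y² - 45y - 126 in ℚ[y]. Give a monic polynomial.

y - 7

Repeated division with remainder:
  y³ - 13y² + 70y - 196 = (y³ + 2y² - 45y - 126) + (-15y² + 115y - 70)
  y³ + 2y² - 45y - 126 = (-(1/15)y - 29/45)(-15y² + 115y - 70) + ((220/9)y - 1540/9)
  -15y² + 115y - 70 = (-(27/44)y + 9/22)((220/9)y - 1540/9) + (0)
Last nonzero remainder: (220/9)y - 1540/9. Dividing through by 220/9 gives the monic gcd y - 7.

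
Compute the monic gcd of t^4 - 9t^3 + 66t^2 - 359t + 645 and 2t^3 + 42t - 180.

By polynomial division,
  t^4 - 9t^3 + 66t^2 - 359t + 645 = ((1/2)t - 9/2)(2t^3 + 42t - 180) + (45t^2 - 80t - 165)
  2t^3 + 42t - 180 = ((2/45)t + 32/405)(45t^2 - 80t - 165) + ((4508/81)t - 4508/27)
  45t^2 - 80t - 165 = ((3645/4508)t + 4455/4508)((4508/81)t - 4508/27) + (0)
Last nonzero remainder: (4508/81)t - 4508/27. Dividing through by 4508/81 gives the monic gcd t - 3.

t - 3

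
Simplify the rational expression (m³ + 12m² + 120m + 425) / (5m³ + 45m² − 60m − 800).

Repeated division with remainder:
  m³ + 12m² + 120m + 425 = (1/5)(5m³ + 45m² − 60m − 800) + (3m² + 132m + 585)
  5m³ + 45m² − 60m − 800 = ((5/3)m − 175/3)(3m² + 132m + 585) + (6665m + 33325)
  3m² + 132m + 585 = ((3/6665)m + 117/6665)(6665m + 33325) + (0)
Last nonzero remainder: 6665m + 33325. Dividing through by 6665 gives the monic gcd m + 5.
Cancel m + 5 from numerator and denominator to get the reduced form.

(m² + 7m + 85)/(5m² + 20m − 160)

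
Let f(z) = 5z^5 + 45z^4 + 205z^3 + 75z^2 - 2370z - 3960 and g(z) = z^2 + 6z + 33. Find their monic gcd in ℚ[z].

z^2 + 6z + 33

Euclidean algorithm in ℚ[z]:
  5z^5 + 45z^4 + 205z^3 + 75z^2 - 2370z - 3960 = (5z^3 + 15z^2 - 50z - 120)(z^2 + 6z + 33) + (0)
The last nonzero remainder z^2 + 6z + 33 is already monic.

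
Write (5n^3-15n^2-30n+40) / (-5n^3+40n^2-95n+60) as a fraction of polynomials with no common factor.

(-n-2)/(n-3)

Repeated division with remainder:
  5n^3-15n^2-30n+40 = (-1)(-5n^3+40n^2-95n+60) + (25n^2-125n+100)
  -5n^3+40n^2-95n+60 = (-(1/5)n+3/5)(25n^2-125n+100) + (0)
Last nonzero remainder: 25n^2-125n+100. Dividing through by 25 gives the monic gcd n^2-5n+4.
Cancel n^2-5n+4 from numerator and denominator to get the reduced form.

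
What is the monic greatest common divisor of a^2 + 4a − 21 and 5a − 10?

1

By polynomial division,
  a^2 + 4a − 21 = ((1/5)a + 6/5)(5a − 10) + (−9)
  5a − 10 = (−(5/9)a + 10/9)(−9) + (0)
The last nonzero remainder is the constant −9, so the polynomials are coprime and gcd = 1.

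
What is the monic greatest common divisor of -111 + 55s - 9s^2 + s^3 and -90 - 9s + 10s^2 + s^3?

Repeated division with remainder:
  s^3 - 9s^2 + 55s - 111 = (s^3 + 10s^2 - 9s - 90) + (-19s^2 + 64s - 21)
  s^3 + 10s^2 - 9s - 90 = (-(1/19)s - 254/361)(-19s^2 + 64s - 21) + ((12608/361)s - 37824/361)
  -19s^2 + 64s - 21 = (-(6859/12608)s + 2527/12608)((12608/361)s - 37824/361) + (0)
Last nonzero remainder: (12608/361)s - 37824/361. Dividing through by 12608/361 gives the monic gcd s - 3.

-3 + s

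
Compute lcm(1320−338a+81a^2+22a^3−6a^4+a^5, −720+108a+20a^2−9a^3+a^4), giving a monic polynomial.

−7920+3348a−824a^2−51a^3+58a^4−12a^5+a^6

Apply the Euclidean algorithm:
  a^5−6a^4+22a^3+81a^2−338a+1320 = (a+3)(a^4−9a^3+20a^2+108a−720) + (29a^3−87a^2+58a+3480)
  a^4−9a^3+20a^2+108a−720 = ((1/29)a−6/29)(29a^3−87a^2+58a+3480) + (0)
Last nonzero remainder: 29a^3−87a^2+58a+3480. Dividing through by 29 gives the monic gcd a^3−3a^2+2a+120.
Then lcm(f, g) = f·g / gcd(f, g); expanding and making the result monic gives the answer.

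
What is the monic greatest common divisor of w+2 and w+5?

1

By polynomial division,
  w+2 = (w+5) + (-3)
  w+5 = (-(1/3)w-5/3)(-3) + (0)
The last nonzero remainder is the constant -3, so the polynomials are coprime and gcd = 1.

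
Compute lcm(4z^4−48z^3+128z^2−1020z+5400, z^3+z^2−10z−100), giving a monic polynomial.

z^6−6z^5−20z^4−303z^3+460z^2+3000z+27000

Apply the Euclidean algorithm:
  4z^4−48z^3+128z^2−1020z+5400 = (4z−52)(z^3+z^2−10z−100) + (220z^2−1140z+200)
  z^3+z^2−10z−100 = ((1/220)z+17/605)(220z^2−1140z+200) + ((2556/121)z−12780/121)
  220z^2−1140z+200 = ((6655/639)z−1210/639)((2556/121)z−12780/121) + (0)
Last nonzero remainder: (2556/121)z−12780/121. Dividing through by 2556/121 gives the monic gcd z−5.
Then lcm(f, g) = f·g / gcd(f, g); expanding and making the result monic gives the answer.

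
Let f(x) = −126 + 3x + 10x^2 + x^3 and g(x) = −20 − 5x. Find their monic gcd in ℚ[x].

Repeated division with remainder:
  x^3 + 10x^2 + 3x − 126 = (−(1/5)x^2 − (6/5)x + 21/5)(−5x − 20) + (−42)
  −5x − 20 = ((5/42)x + 10/21)(−42) + (0)
The last nonzero remainder is the constant −42, so the polynomials are coprime and gcd = 1.

1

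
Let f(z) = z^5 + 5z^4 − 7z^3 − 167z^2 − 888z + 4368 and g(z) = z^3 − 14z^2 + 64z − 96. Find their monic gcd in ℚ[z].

z^2 − 8z + 16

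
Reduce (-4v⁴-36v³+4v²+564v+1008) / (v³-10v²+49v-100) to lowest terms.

(-4v³-52v²-204v-252)/(v²-6v+25)

Euclidean algorithm in ℚ[v]:
  -4v⁴-36v³+4v²+564v+1008 = (-4v-76)(v³-10v²+49v-100) + (-560v²+3888v-6592)
  v³-10v²+49v-100 = (-(1/560)v+107/19600)(-560v²+3888v-6592) + ((19604/1225)v-78416/1225)
  -560v²+3888v-6592 = (-(171500/4901)v+504700/4901)((19604/1225)v-78416/1225) + (0)
Last nonzero remainder: (19604/1225)v-78416/1225. Dividing through by 19604/1225 gives the monic gcd v-4.
Cancel v-4 from numerator and denominator to get the reduced form.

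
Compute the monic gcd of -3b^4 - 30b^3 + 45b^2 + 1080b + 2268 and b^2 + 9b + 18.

b^2 + 9b + 18

Euclidean algorithm in ℚ[b]:
  -3b^4 - 30b^3 + 45b^2 + 1080b + 2268 = (-3b^2 - 3b + 126)(b^2 + 9b + 18) + (0)
The last nonzero remainder b^2 + 9b + 18 is already monic.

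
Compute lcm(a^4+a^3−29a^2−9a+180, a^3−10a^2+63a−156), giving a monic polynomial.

a^6−5a^5+4a^4+204a^3−897a^2−1431a+7020

Apply the Euclidean algorithm:
  a^4+a^3−29a^2−9a+180 = (a+11)(a^3−10a^2+63a−156) + (18a^2−546a+1896)
  a^3−10a^2+63a−156 = ((1/18)a+61/54)(18a^2−546a+1896) + ((5170/9)a−20680/9)
  18a^2−546a+1896 = ((81/2585)a−2133/2585)((5170/9)a−20680/9) + (0)
Last nonzero remainder: (5170/9)a−20680/9. Dividing through by 5170/9 gives the monic gcd a−4.
Then lcm(f, g) = f·g / gcd(f, g); expanding and making the result monic gives the answer.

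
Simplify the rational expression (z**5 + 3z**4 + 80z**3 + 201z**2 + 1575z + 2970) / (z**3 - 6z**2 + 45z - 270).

Euclidean algorithm in ℚ[z]:
  z**5 + 3z**4 + 80z**3 + 201z**2 + 1575z + 2970 = (z**2 + 9z + 89)(z**3 - 6z**2 + 45z - 270) + (600z**2 + 27000)
  z**3 - 6z**2 + 45z - 270 = ((1/600)z - 1/100)(600z**2 + 27000) + (0)
Last nonzero remainder: 600z**2 + 27000. Dividing through by 600 gives the monic gcd z**2 + 45.
Cancel z**2 + 45 from numerator and denominator to get the reduced form.

(z**3 + 3z**2 + 35z + 66)/(z - 6)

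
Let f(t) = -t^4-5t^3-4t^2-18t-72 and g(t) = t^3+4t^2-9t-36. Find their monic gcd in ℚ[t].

Repeated division with remainder:
  -t^4-5t^3-4t^2-18t-72 = (-t-1)(t^3+4t^2-9t-36) + (-9t^2-63t-108)
  t^3+4t^2-9t-36 = (-(1/9)t+1/3)(-9t^2-63t-108) + (0)
Last nonzero remainder: -9t^2-63t-108. Dividing through by -9 gives the monic gcd t^2+7t+12.

t^2+7t+12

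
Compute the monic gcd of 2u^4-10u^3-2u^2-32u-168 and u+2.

By polynomial division,
  2u^4-10u^3-2u^2-32u-168 = (2u^3-14u^2+26u-84)(u+2) + (0)
The last nonzero remainder u+2 is already monic.

u+2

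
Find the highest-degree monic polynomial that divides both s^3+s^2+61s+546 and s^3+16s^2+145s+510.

Euclidean algorithm in ℚ[s]:
  s^3+s^2+61s+546 = (s^3+16s^2+145s+510) + (-15s^2-84s+36)
  s^3+16s^2+145s+510 = (-(1/15)s-52/75)(-15s^2-84s+36) + ((2229/25)s+13374/25)
  -15s^2-84s+36 = (-(125/743)s+50/743)((2229/25)s+13374/25) + (0)
Last nonzero remainder: (2229/25)s+13374/25. Dividing through by 2229/25 gives the monic gcd s+6.

s+6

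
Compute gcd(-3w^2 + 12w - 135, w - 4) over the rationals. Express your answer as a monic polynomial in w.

Repeated division with remainder:
  -3w^2 + 12w - 135 = (-3w)(w - 4) + (-135)
  w - 4 = (-(1/135)w + 4/135)(-135) + (0)
The last nonzero remainder is the constant -135, so the polynomials are coprime and gcd = 1.

1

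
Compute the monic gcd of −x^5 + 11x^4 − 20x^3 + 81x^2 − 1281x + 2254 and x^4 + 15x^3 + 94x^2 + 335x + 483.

Apply the Euclidean algorithm:
  −x^5 + 11x^4 − 20x^3 + 81x^2 − 1281x + 2254 = (−x + 26)(x^4 + 15x^3 + 94x^2 + 335x + 483) + (−316x^3 − 2028x^2 − 9508x − 10304)
  x^4 + 15x^3 + 94x^2 + 335x + 483 = (−(1/316)x − 339/12482)(−316x^3 − 2028x^2 − 9508x − 10304) + ((55125/6241)x^2 + (275625/6241)x + 1267875/6241)
  −316x^3 − 2028x^2 − 9508x − 10304 = (−(1972156/55125)x − 399424/7875)((55125/6241)x^2 + (275625/6241)x + 1267875/6241) + (0)
Last nonzero remainder: (55125/6241)x^2 + (275625/6241)x + 1267875/6241. Dividing through by 55125/6241 gives the monic gcd x^2 + 5x + 23.

x^2 + 5x + 23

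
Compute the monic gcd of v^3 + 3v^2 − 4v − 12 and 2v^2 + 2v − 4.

By polynomial division,
  v^3 + 3v^2 − 4v − 12 = ((1/2)v + 1)(2v^2 + 2v − 4) + (−4v − 8)
  2v^2 + 2v − 4 = (−(1/2)v + 1/2)(−4v − 8) + (0)
Last nonzero remainder: −4v − 8. Dividing through by −4 gives the monic gcd v + 2.

v + 2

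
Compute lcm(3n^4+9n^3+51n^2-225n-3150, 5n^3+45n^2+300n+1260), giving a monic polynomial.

By polynomial division,
  3n^4+9n^3+51n^2-225n-3150 = ((3/5)n-18/5)(5n^3+45n^2+300n+1260) + (33n^2+99n+1386)
  5n^3+45n^2+300n+1260 = ((5/33)n+10/11)(33n^2+99n+1386) + (0)
Last nonzero remainder: 33n^2+99n+1386. Dividing through by 33 gives the monic gcd n^2+3n+42.
Then lcm(f, g) = f·g / gcd(f, g); expanding and making the result monic gives the answer.

n^5+9n^4+35n^3+27n^2-1500n-6300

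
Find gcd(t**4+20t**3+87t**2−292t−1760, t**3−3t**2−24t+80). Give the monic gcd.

t**2+t−20

Apply the Euclidean algorithm:
  t**4+20t**3+87t**2−292t−1760 = (t+23)(t**3−3t**2−24t+80) + (180t**2+180t−3600)
  t**3−3t**2−24t+80 = ((1/180)t−1/45)(180t**2+180t−3600) + (0)
Last nonzero remainder: 180t**2+180t−3600. Dividing through by 180 gives the monic gcd t**2+t−20.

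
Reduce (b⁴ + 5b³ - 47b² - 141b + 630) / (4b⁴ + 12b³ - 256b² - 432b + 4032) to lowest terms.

(b² - 8b + 15)/(4b² - 40b + 96)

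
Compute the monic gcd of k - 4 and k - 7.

Repeated division with remainder:
  k - 4 = (k - 7) + (3)
  k - 7 = ((1/3)k - 7/3)(3) + (0)
The last nonzero remainder is the constant 3, so the polynomials are coprime and gcd = 1.

1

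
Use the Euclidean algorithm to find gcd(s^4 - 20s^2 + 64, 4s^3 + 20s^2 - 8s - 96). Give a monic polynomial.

s^2 + 2s - 8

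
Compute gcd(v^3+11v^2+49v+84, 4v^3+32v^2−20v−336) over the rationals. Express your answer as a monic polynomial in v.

Apply the Euclidean algorithm:
  v^3+11v^2+49v+84 = (1/4)(4v^3+32v^2−20v−336) + (3v^2+54v+168)
  4v^3+32v^2−20v−336 = ((4/3)v−40/3)(3v^2+54v+168) + (476v+1904)
  3v^2+54v+168 = ((3/476)v+3/34)(476v+1904) + (0)
Last nonzero remainder: 476v+1904. Dividing through by 476 gives the monic gcd v+4.

v+4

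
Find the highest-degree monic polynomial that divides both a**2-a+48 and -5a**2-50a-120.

1

By polynomial division,
  a**2-a+48 = (-1/5)(-5a**2-50a-120) + (-11a+24)
  -5a**2-50a-120 = ((5/11)a+670/121)(-11a+24) + (-30600/121)
  -11a+24 = ((1331/30600)a-121/1275)(-30600/121) + (0)
The last nonzero remainder is the constant -30600/121, so the polynomials are coprime and gcd = 1.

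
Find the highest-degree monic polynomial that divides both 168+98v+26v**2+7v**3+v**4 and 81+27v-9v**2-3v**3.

3+v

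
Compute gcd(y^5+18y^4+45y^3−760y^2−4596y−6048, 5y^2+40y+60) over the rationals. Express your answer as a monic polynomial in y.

y^2+8y+12

By polynomial division,
  y^5+18y^4+45y^3−760y^2−4596y−6048 = ((1/5)y^3+2y^2−(47/5)y−504/5)(5y^2+40y+60) + (0)
Last nonzero remainder: 5y^2+40y+60. Dividing through by 5 gives the monic gcd y^2+8y+12.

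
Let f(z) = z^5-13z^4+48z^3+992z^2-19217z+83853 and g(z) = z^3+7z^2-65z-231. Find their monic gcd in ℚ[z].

Repeated division with remainder:
  z^5-13z^4+48z^3+992z^2-19217z+83853 = (z^2-20z+253)(z^3+7z^2-65z-231) + (-1848z^2-7392z+142296)
  z^3+7z^2-65z-231 = (-(1/1848)z-1/616)(-1848z^2-7392z+142296) + (0)
Last nonzero remainder: -1848z^2-7392z+142296. Dividing through by -1848 gives the monic gcd z^2+4z-77.

z^2+4z-77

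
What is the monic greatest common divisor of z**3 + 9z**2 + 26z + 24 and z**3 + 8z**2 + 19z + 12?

z**2 + 7z + 12

Euclidean algorithm in ℚ[z]:
  z**3 + 9z**2 + 26z + 24 = (z**3 + 8z**2 + 19z + 12) + (z**2 + 7z + 12)
  z**3 + 8z**2 + 19z + 12 = (z + 1)(z**2 + 7z + 12) + (0)
The last nonzero remainder z**2 + 7z + 12 is already monic.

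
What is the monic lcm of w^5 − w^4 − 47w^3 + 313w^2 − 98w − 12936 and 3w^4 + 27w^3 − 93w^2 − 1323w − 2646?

w^6 + 2w^5 − 50w^4 + 172w^3 + 841w^2 − 13230w − 38808

Apply the Euclidean algorithm:
  w^5 − w^4 − 47w^3 + 313w^2 − 98w − 12936 = ((1/3)w − 10/3)(3w^4 + 27w^3 − 93w^2 − 1323w − 2646) + (74w^3 + 444w^2 − 3626w − 21756)
  3w^4 + 27w^3 − 93w^2 − 1323w − 2646 = ((3/74)w + 9/74)(74w^3 + 444w^2 − 3626w − 21756) + (0)
Last nonzero remainder: 74w^3 + 444w^2 − 3626w − 21756. Dividing through by 74 gives the monic gcd w^3 + 6w^2 − 49w − 294.
Then lcm(f, g) = f·g / gcd(f, g); expanding and making the result monic gives the answer.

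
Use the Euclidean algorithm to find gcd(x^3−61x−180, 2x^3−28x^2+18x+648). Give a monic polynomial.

x^2−5x−36

Apply the Euclidean algorithm:
  x^3−61x−180 = (1/2)(2x^3−28x^2+18x+648) + (14x^2−70x−504)
  2x^3−28x^2+18x+648 = ((1/7)x−9/7)(14x^2−70x−504) + (0)
Last nonzero remainder: 14x^2−70x−504. Dividing through by 14 gives the monic gcd x^2−5x−36.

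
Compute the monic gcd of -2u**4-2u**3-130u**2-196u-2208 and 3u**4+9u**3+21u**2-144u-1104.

u**2+3u+23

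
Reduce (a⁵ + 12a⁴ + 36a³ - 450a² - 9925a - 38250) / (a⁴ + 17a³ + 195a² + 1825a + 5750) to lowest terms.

(a³ - 3a² + 31a - 765)/(a² + 2a + 115)

Euclidean algorithm in ℚ[a]:
  a⁵ + 12a⁴ + 36a³ - 450a² - 9925a - 38250 = (a - 5)(a⁴ + 17a³ + 195a² + 1825a + 5750) + (-74a³ - 1300a² - 6550a - 9500)
  a⁴ + 17a³ + 195a² + 1825a + 5750 = (-(1/74)a + 21/2738)(-74a³ - 1300a² - 6550a - 9500) + ((159430/1369)a² + (2391450/1369)a + 7971500/1369)
  -74a³ - 1300a² - 6550a - 9500 = (-(50653/79715)a - 26011/15943)((159430/1369)a² + (2391450/1369)a + 7971500/1369) + (0)
Last nonzero remainder: (159430/1369)a² + (2391450/1369)a + 7971500/1369. Dividing through by 159430/1369 gives the monic gcd a² + 15a + 50.
Cancel a² + 15a + 50 from numerator and denominator to get the reduced form.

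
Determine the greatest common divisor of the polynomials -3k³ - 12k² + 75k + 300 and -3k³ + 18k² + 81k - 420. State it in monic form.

k + 5

Repeated division with remainder:
  -3k³ - 12k² + 75k + 300 = (-3k³ + 18k² + 81k - 420) + (-30k² - 6k + 720)
  -3k³ + 18k² + 81k - 420 = ((1/10)k - 31/50)(-30k² - 6k + 720) + ((132/25)k + 132/5)
  -30k² - 6k + 720 = (-(125/22)k + 300/11)((132/25)k + 132/5) + (0)
Last nonzero remainder: (132/25)k + 132/5. Dividing through by 132/25 gives the monic gcd k + 5.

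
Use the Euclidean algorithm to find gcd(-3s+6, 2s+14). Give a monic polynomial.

1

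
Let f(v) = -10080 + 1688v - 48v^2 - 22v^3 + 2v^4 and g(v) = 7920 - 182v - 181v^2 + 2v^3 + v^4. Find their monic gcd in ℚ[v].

Repeated division with remainder:
  2v^4 - 22v^3 - 48v^2 + 1688v - 10080 = (2)(v^4 + 2v^3 - 181v^2 - 182v + 7920) + (-26v^3 + 314v^2 + 2052v - 25920)
  v^4 + 2v^3 - 181v^2 - 182v + 7920 = (-(1/26)v - 183/338)(-26v^3 + 314v^2 + 2052v - 25920) + ((11480/169)v^2 - (11480/169)v - 1033200/169)
  -26v^3 + 314v^2 + 2052v - 25920 = (-(2197/5740)v + 6084/1435)((11480/169)v^2 - (11480/169)v - 1033200/169) + (0)
Last nonzero remainder: (11480/169)v^2 - (11480/169)v - 1033200/169. Dividing through by 11480/169 gives the monic gcd v^2 - v - 90.

-90 - v + v^2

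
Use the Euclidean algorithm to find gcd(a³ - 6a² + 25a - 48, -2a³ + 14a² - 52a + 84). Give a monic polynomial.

Euclidean algorithm in ℚ[a]:
  a³ - 6a² + 25a - 48 = (-1/2)(-2a³ + 14a² - 52a + 84) + (a² - a - 6)
  -2a³ + 14a² - 52a + 84 = (-2a + 12)(a² - a - 6) + (-52a + 156)
  a² - a - 6 = (-(1/52)a - 1/26)(-52a + 156) + (0)
Last nonzero remainder: -52a + 156. Dividing through by -52 gives the monic gcd a - 3.

a - 3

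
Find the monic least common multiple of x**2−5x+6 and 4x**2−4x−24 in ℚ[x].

By polynomial division,
  x**2−5x+6 = (1/4)(4x**2−4x−24) + (−4x+12)
  4x**2−4x−24 = (−x−2)(−4x+12) + (0)
Last nonzero remainder: −4x+12. Dividing through by −4 gives the monic gcd x−3.
Then lcm(f, g) = f·g / gcd(f, g); expanding and making the result monic gives the answer.

x**3−3x**2−4x+12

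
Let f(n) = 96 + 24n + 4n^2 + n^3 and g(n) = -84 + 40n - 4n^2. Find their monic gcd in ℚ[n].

1

Repeated division with remainder:
  n^3 + 4n^2 + 24n + 96 = (-(1/4)n - 7/2)(-4n^2 + 40n - 84) + (143n - 198)
  -4n^2 + 40n - 84 = (-(4/143)n + 448/1859)(143n - 198) + (-6132/169)
  143n - 198 = (-(24167/6132)n + 5577/1022)(-6132/169) + (0)
The last nonzero remainder is the constant -6132/169, so the polynomials are coprime and gcd = 1.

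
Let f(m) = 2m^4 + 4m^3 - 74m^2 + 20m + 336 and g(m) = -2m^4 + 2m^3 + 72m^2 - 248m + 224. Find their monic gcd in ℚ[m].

m^2 + 3m - 28

Euclidean algorithm in ℚ[m]:
  2m^4 + 4m^3 - 74m^2 + 20m + 336 = (-1)(-2m^4 + 2m^3 + 72m^2 - 248m + 224) + (6m^3 - 2m^2 - 228m + 560)
  -2m^4 + 2m^3 + 72m^2 - 248m + 224 = (-(1/3)m + 2/9)(6m^3 - 2m^2 - 228m + 560) + (-(32/9)m^2 - (32/3)m + 896/9)
  6m^3 - 2m^2 - 228m + 560 = (-(27/16)m + 45/8)(-(32/9)m^2 - (32/3)m + 896/9) + (0)
Last nonzero remainder: -(32/9)m^2 - (32/3)m + 896/9. Dividing through by -32/9 gives the monic gcd m^2 + 3m - 28.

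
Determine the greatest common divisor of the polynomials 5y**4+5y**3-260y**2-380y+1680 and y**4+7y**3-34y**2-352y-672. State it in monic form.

y**3+3y**2-46y-168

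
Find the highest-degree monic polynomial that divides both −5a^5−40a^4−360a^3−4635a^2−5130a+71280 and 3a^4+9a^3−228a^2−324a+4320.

a^2+14a+48

Apply the Euclidean algorithm:
  −5a^5−40a^4−360a^3−4635a^2−5130a+71280 = (−(5/3)a−25/3)(3a^4+9a^3−228a^2−324a+4320) + (−665a^3−7075a^2−630a+107280)
  3a^4+9a^3−228a^2−324a+4320 = (−(3/665)a+3048/88445)(−665a^3−7075a^2−630a+107280) + ((229554/17689)a^2+(459108/2527)a+11018592/17689)
  −665a^3−7075a^2−630a+107280 = (−(11763185/229554)a+13178305/76518)((229554/17689)a^2+(459108/2527)a+11018592/17689) + (0)
Last nonzero remainder: (229554/17689)a^2+(459108/2527)a+11018592/17689. Dividing through by 229554/17689 gives the monic gcd a^2+14a+48.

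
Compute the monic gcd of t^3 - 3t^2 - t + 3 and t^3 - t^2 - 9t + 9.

t^2 - 4t + 3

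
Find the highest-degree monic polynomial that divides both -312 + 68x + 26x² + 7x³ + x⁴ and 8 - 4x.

Euclidean algorithm in ℚ[x]:
  x⁴ + 7x³ + 26x² + 68x - 312 = (-(1/4)x³ - (9/4)x² - 11x - 39)(-4x + 8) + (0)
Last nonzero remainder: -4x + 8. Dividing through by -4 gives the monic gcd x - 2.

-2 + x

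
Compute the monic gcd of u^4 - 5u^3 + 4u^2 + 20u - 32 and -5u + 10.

u - 2

Apply the Euclidean algorithm:
  u^4 - 5u^3 + 4u^2 + 20u - 32 = (-(1/5)u^3 + (3/5)u^2 + (2/5)u - 16/5)(-5u + 10) + (0)
Last nonzero remainder: -5u + 10. Dividing through by -5 gives the monic gcd u - 2.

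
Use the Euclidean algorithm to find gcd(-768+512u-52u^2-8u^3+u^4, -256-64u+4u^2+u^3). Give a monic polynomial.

-64+u^2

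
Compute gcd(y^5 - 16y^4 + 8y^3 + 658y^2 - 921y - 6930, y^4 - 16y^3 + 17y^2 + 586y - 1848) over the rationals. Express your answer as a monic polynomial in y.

y^2 - 18y + 77

Repeated division with remainder:
  y^5 - 16y^4 + 8y^3 + 658y^2 - 921y - 6930 = (y)(y^4 - 16y^3 + 17y^2 + 586y - 1848) + (-9y^3 + 72y^2 + 927y - 6930)
  y^4 - 16y^3 + 17y^2 + 586y - 1848 = (-(1/9)y + 8/9)(-9y^3 + 72y^2 + 927y - 6930) + (56y^2 - 1008y + 4312)
  -9y^3 + 72y^2 + 927y - 6930 = (-(9/56)y - 45/28)(56y^2 - 1008y + 4312) + (0)
Last nonzero remainder: 56y^2 - 1008y + 4312. Dividing through by 56 gives the monic gcd y^2 - 18y + 77.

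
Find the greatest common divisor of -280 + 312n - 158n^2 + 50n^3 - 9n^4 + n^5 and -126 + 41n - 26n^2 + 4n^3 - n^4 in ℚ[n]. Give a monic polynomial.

By polynomial division,
  n^5 - 9n^4 + 50n^3 - 158n^2 + 312n - 280 = (-n + 5)(-n^4 + 4n^3 - 26n^2 + 41n - 126) + (4n^3 + 13n^2 - 19n + 350)
  -n^4 + 4n^3 - 26n^2 + 41n - 126 = (-(1/4)n + 29/16)(4n^3 + 13n^2 - 19n + 350) + (-(869/16)n^2 + (2607/16)n - 6083/8)
  4n^3 + 13n^2 - 19n + 350 = (-(64/869)n - 400/869)(-(869/16)n^2 + (2607/16)n - 6083/8) + (0)
Last nonzero remainder: -(869/16)n^2 + (2607/16)n - 6083/8. Dividing through by -869/16 gives the monic gcd n^2 - 3n + 14.

14 - 3n + n^2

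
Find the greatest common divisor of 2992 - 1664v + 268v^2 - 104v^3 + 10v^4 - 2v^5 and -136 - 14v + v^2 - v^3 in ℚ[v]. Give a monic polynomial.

34 - 5v + v^2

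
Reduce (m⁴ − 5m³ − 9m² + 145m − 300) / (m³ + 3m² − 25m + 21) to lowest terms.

(m³ − 2m² − 15m + 100)/(m² + 6m − 7)

Repeated division with remainder:
  m⁴ − 5m³ − 9m² + 145m − 300 = (m − 8)(m³ + 3m² − 25m + 21) + (40m² − 76m − 132)
  m³ + 3m² − 25m + 21 = ((1/40)m + 49/400)(40m² − 76m − 132) + (−(1239/100)m + 3717/100)
  40m² − 76m − 132 = (−(4000/1239)m − 4400/1239)(−(1239/100)m + 3717/100) + (0)
Last nonzero remainder: −(1239/100)m + 3717/100. Dividing through by −1239/100 gives the monic gcd m − 3.
Cancel m − 3 from numerator and denominator to get the reduced form.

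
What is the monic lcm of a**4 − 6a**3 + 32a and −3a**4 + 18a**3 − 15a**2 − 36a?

a**6 − 8a**5 + 9a**4 + 50a**3 − 64a**2 − 96a

Euclidean algorithm in ℚ[a]:
  a**4 − 6a**3 + 32a = (−1/3)(−3a**4 + 18a**3 − 15a**2 − 36a) + (−5a**2 + 20a)
  −3a**4 + 18a**3 − 15a**2 − 36a = ((3/5)a**2 − (6/5)a − 9/5)(−5a**2 + 20a) + (0)
Last nonzero remainder: −5a**2 + 20a. Dividing through by −5 gives the monic gcd a**2 − 4a.
Then lcm(f, g) = f·g / gcd(f, g); expanding and making the result monic gives the answer.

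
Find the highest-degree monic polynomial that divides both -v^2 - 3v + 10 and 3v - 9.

Apply the Euclidean algorithm:
  -v^2 - 3v + 10 = (-(1/3)v - 2)(3v - 9) + (-8)
  3v - 9 = (-(3/8)v + 9/8)(-8) + (0)
The last nonzero remainder is the constant -8, so the polynomials are coprime and gcd = 1.

1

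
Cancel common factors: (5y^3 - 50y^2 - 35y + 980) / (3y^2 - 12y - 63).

(5y^2 - 15y - 140)/(3y + 9)

Euclidean algorithm in ℚ[y]:
  5y^3 - 50y^2 - 35y + 980 = ((5/3)y - 10)(3y^2 - 12y - 63) + (-50y + 350)
  3y^2 - 12y - 63 = (-(3/50)y - 9/50)(-50y + 350) + (0)
Last nonzero remainder: -50y + 350. Dividing through by -50 gives the monic gcd y - 7.
Cancel y - 7 from numerator and denominator to get the reduced form.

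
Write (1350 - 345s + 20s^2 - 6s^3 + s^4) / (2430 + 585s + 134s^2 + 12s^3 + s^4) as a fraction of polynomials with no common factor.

(30 - 11s + s^2)/(54 + 7s + s^2)

Apply the Euclidean algorithm:
  s^4 - 6s^3 + 20s^2 - 345s + 1350 = (s^4 + 12s^3 + 134s^2 + 585s + 2430) + (-18s^3 - 114s^2 - 930s - 1080)
  s^4 + 12s^3 + 134s^2 + 585s + 2430 = (-(1/18)s - 17/54)(-18s^3 - 114s^2 - 930s - 1080) + ((418/9)s^2 + (2090/9)s + 2090)
  -18s^3 - 114s^2 - 930s - 1080 = (-(81/209)s - 108/209)((418/9)s^2 + (2090/9)s + 2090) + (0)
Last nonzero remainder: (418/9)s^2 + (2090/9)s + 2090. Dividing through by 418/9 gives the monic gcd s^2 + 5s + 45.
Cancel s^2 + 5s + 45 from numerator and denominator to get the reduced form.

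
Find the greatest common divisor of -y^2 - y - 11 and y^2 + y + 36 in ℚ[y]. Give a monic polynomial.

1

By polynomial division,
  -y^2 - y - 11 = (-1)(y^2 + y + 36) + (25)
  y^2 + y + 36 = ((1/25)y^2 + (1/25)y + 36/25)(25) + (0)
The last nonzero remainder is the constant 25, so the polynomials are coprime and gcd = 1.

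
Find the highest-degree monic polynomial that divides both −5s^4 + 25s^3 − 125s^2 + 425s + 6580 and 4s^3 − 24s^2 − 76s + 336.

Repeated division with remainder:
  −5s^4 + 25s^3 − 125s^2 + 425s + 6580 = (−(5/4)s − 5/4)(4s^3 − 24s^2 − 76s + 336) + (−250s^2 + 750s + 7000)
  4s^3 − 24s^2 − 76s + 336 = (−(2/125)s + 6/125)(−250s^2 + 750s + 7000) + (0)
Last nonzero remainder: −250s^2 + 750s + 7000. Dividing through by −250 gives the monic gcd s^2 − 3s − 28.

s^2 − 3s − 28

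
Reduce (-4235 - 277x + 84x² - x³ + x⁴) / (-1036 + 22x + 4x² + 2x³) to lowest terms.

(605 + 126x + 6x² + x³)/(148 + 18x + 2x²)

By polynomial division,
  x⁴ - x³ + 84x² - 277x - 4235 = ((1/2)x - 3/2)(2x³ + 4x² + 22x - 1036) + (79x² + 274x - 5789)
  2x³ + 4x² + 22x - 1036 = ((2/79)x - 232/6241)(79x² + 274x - 5789) + ((1115532/6241)x - 7808724/6241)
  79x² + 274x - 5789 = ((493039/1115532)x + 5161307/1115532)((1115532/6241)x - 7808724/6241) + (0)
Last nonzero remainder: (1115532/6241)x - 7808724/6241. Dividing through by 1115532/6241 gives the monic gcd x - 7.
Cancel x - 7 from numerator and denominator to get the reduced form.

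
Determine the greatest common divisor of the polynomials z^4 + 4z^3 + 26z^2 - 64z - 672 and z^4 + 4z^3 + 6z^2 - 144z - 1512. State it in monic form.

z^2 + 4z + 42

By polynomial division,
  z^4 + 4z^3 + 26z^2 - 64z - 672 = (z^4 + 4z^3 + 6z^2 - 144z - 1512) + (20z^2 + 80z + 840)
  z^4 + 4z^3 + 6z^2 - 144z - 1512 = ((1/20)z^2 - 9/5)(20z^2 + 80z + 840) + (0)
Last nonzero remainder: 20z^2 + 80z + 840. Dividing through by 20 gives the monic gcd z^2 + 4z + 42.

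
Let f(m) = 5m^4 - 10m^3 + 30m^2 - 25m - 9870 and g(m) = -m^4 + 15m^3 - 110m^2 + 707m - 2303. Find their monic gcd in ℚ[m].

Repeated division with remainder:
  5m^4 - 10m^3 + 30m^2 - 25m - 9870 = (-5)(-m^4 + 15m^3 - 110m^2 + 707m - 2303) + (65m^3 - 520m^2 + 3510m - 21385)
  -m^4 + 15m^3 - 110m^2 + 707m - 2303 = (-(1/65)m + 7/65)(65m^3 - 520m^2 + 3510m - 21385) + (0)
Last nonzero remainder: 65m^3 - 520m^2 + 3510m - 21385. Dividing through by 65 gives the monic gcd m^3 - 8m^2 + 54m - 329.

m^3 - 8m^2 + 54m - 329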